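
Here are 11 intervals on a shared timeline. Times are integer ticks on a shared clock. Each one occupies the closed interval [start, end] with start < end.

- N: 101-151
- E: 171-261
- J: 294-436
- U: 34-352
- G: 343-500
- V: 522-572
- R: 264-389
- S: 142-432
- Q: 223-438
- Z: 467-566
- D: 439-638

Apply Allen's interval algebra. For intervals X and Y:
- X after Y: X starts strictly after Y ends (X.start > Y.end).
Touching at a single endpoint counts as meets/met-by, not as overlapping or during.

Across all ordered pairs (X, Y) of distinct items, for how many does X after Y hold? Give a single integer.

Checking all 110 ordered pairs for relation 'after'; matching pairs in alphabetical order:
(D, E): D after E ✓
(D, J): D after J ✓
(D, N): D after N ✓
(D, Q): D after Q ✓
(D, R): D after R ✓
(D, S): D after S ✓
(D, U): D after U ✓
(E, N): E after N ✓
(G, E): G after E ✓
(G, N): G after N ✓
(J, E): J after E ✓
(J, N): J after N ✓
(Q, N): Q after N ✓
(R, E): R after E ✓
(R, N): R after N ✓
(V, E): V after E ✓
(V, G): V after G ✓
(V, J): V after J ✓
(V, N): V after N ✓
(V, Q): V after Q ✓
(V, R): V after R ✓
(V, S): V after S ✓
(V, U): V after U ✓
(Z, E): Z after E ✓
... plus 6 further pairs not listed.
Count: 30.

30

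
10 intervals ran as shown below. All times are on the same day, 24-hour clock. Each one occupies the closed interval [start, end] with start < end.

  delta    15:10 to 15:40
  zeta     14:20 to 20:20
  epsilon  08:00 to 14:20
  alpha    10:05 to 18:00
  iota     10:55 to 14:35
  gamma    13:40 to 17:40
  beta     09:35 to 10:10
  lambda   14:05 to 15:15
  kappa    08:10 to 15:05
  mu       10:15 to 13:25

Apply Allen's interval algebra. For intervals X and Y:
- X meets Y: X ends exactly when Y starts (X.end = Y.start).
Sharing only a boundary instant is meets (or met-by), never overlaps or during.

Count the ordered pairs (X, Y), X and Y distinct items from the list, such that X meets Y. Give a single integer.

Checking all 90 ordered pairs for relation 'meets'; matching pairs in alphabetical order:
(epsilon, zeta): epsilon meets zeta ✓
Count: 1.

1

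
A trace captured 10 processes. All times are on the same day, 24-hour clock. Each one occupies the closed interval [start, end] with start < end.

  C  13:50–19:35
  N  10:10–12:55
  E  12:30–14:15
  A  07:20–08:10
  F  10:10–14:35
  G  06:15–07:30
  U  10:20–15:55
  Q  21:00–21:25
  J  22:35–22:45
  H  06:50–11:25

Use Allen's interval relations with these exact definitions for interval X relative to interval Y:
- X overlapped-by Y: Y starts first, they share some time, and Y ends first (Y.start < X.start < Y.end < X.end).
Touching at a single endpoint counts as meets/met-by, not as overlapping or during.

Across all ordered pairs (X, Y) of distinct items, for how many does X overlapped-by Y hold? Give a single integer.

Checking all 90 ordered pairs for relation 'overlapped-by'; matching pairs in alphabetical order:
(A, G): A overlapped-by G ✓
(C, E): C overlapped-by E ✓
(C, F): C overlapped-by F ✓
(C, U): C overlapped-by U ✓
(E, N): E overlapped-by N ✓
(F, H): F overlapped-by H ✓
(H, G): H overlapped-by G ✓
(N, H): N overlapped-by H ✓
(U, F): U overlapped-by F ✓
(U, H): U overlapped-by H ✓
(U, N): U overlapped-by N ✓
Count: 11.

11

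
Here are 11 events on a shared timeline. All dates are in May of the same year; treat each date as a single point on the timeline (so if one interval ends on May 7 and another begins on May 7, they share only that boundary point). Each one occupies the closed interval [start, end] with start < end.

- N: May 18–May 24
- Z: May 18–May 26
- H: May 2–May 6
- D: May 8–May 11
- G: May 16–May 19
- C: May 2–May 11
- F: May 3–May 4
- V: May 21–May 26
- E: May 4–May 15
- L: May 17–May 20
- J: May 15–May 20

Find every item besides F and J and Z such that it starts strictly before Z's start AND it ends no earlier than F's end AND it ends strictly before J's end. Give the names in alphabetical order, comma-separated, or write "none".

Conditions: its start is strictly before Z's start (X.start < May 18) AND its end is no earlier than F's end (X.end >= May 4) AND its end is strictly before J's end (X.end < May 20).
C: start May 2 < May 18? ✓; end May 11 >= May 4? ✓; end May 11 < May 20? ✓ → yes.
D: start May 8 < May 18? ✓; end May 11 >= May 4? ✓; end May 11 < May 20? ✓ → yes.
E: start May 4 < May 18? ✓; end May 15 >= May 4? ✓; end May 15 < May 20? ✓ → yes.
G: start May 16 < May 18? ✓; end May 19 >= May 4? ✓; end May 19 < May 20? ✓ → yes.
H: start May 2 < May 18? ✓; end May 6 >= May 4? ✓; end May 6 < May 20? ✓ → yes.
L: start May 17 < May 18? ✓; end May 20 >= May 4? ✓; end May 20 < May 20? ✗ → no.
N: start May 18 < May 18? ✗; end May 24 >= May 4? ✓; end May 24 < May 20? ✗ → no.
V: start May 21 < May 18? ✗; end May 26 >= May 4? ✓; end May 26 < May 20? ✗ → no.
Result: C, D, E, G, H.

C, D, E, G, H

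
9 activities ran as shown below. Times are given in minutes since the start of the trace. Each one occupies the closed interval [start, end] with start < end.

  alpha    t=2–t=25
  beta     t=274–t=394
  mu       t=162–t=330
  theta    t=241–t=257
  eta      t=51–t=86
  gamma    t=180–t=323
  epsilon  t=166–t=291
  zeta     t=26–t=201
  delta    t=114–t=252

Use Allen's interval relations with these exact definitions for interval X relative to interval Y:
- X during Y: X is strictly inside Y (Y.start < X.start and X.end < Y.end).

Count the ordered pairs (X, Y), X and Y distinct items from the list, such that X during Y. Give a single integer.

6

Checking all 72 ordered pairs for relation 'during'; matching pairs in alphabetical order:
(epsilon, mu): epsilon during mu ✓
(eta, zeta): eta during zeta ✓
(gamma, mu): gamma during mu ✓
(theta, epsilon): theta during epsilon ✓
(theta, gamma): theta during gamma ✓
(theta, mu): theta during mu ✓
Count: 6.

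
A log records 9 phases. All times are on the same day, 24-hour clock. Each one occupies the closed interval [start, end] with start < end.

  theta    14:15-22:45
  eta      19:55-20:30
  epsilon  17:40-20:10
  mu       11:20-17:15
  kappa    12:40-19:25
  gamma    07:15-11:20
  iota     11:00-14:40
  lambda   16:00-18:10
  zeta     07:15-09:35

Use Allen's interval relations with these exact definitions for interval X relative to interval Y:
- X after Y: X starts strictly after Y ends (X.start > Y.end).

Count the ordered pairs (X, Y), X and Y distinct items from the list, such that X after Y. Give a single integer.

19

Checking all 72 ordered pairs for relation 'after'; matching pairs in alphabetical order:
(epsilon, gamma): epsilon after gamma ✓
(epsilon, iota): epsilon after iota ✓
(epsilon, mu): epsilon after mu ✓
(epsilon, zeta): epsilon after zeta ✓
(eta, gamma): eta after gamma ✓
(eta, iota): eta after iota ✓
(eta, kappa): eta after kappa ✓
(eta, lambda): eta after lambda ✓
(eta, mu): eta after mu ✓
(eta, zeta): eta after zeta ✓
(iota, zeta): iota after zeta ✓
(kappa, gamma): kappa after gamma ✓
(kappa, zeta): kappa after zeta ✓
(lambda, gamma): lambda after gamma ✓
(lambda, iota): lambda after iota ✓
(lambda, zeta): lambda after zeta ✓
(mu, zeta): mu after zeta ✓
(theta, gamma): theta after gamma ✓
(theta, zeta): theta after zeta ✓
Count: 19.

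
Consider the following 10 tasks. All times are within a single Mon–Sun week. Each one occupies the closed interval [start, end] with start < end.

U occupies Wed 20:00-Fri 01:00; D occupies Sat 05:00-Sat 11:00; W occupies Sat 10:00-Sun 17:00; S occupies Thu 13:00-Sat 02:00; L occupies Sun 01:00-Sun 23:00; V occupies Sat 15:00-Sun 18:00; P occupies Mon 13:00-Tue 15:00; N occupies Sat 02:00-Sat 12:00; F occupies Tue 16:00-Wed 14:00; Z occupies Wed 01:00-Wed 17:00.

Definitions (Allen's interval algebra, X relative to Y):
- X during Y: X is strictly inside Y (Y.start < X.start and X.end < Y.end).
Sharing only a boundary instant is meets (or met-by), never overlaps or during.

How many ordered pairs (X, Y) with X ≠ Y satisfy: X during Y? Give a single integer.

1

Checking all 90 ordered pairs for relation 'during'; matching pairs in alphabetical order:
(D, N): D during N ✓
Count: 1.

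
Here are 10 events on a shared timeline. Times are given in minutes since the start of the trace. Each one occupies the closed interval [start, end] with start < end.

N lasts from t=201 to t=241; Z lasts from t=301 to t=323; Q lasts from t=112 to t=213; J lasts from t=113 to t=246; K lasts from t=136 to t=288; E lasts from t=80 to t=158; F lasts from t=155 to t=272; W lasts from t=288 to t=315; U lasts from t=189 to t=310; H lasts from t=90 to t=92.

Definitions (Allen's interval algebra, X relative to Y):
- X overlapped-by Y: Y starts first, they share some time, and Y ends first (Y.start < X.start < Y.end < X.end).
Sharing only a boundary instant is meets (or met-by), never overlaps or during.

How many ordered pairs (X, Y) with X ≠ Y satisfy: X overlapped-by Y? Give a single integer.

Checking all 90 ordered pairs for relation 'overlapped-by'; matching pairs in alphabetical order:
(F, E): F overlapped-by E ✓
(F, J): F overlapped-by J ✓
(F, Q): F overlapped-by Q ✓
(J, E): J overlapped-by E ✓
(J, Q): J overlapped-by Q ✓
(K, E): K overlapped-by E ✓
(K, J): K overlapped-by J ✓
(K, Q): K overlapped-by Q ✓
(N, Q): N overlapped-by Q ✓
(Q, E): Q overlapped-by E ✓
(U, F): U overlapped-by F ✓
(U, J): U overlapped-by J ✓
(U, K): U overlapped-by K ✓
(U, Q): U overlapped-by Q ✓
(W, U): W overlapped-by U ✓
(Z, U): Z overlapped-by U ✓
(Z, W): Z overlapped-by W ✓
Count: 17.

17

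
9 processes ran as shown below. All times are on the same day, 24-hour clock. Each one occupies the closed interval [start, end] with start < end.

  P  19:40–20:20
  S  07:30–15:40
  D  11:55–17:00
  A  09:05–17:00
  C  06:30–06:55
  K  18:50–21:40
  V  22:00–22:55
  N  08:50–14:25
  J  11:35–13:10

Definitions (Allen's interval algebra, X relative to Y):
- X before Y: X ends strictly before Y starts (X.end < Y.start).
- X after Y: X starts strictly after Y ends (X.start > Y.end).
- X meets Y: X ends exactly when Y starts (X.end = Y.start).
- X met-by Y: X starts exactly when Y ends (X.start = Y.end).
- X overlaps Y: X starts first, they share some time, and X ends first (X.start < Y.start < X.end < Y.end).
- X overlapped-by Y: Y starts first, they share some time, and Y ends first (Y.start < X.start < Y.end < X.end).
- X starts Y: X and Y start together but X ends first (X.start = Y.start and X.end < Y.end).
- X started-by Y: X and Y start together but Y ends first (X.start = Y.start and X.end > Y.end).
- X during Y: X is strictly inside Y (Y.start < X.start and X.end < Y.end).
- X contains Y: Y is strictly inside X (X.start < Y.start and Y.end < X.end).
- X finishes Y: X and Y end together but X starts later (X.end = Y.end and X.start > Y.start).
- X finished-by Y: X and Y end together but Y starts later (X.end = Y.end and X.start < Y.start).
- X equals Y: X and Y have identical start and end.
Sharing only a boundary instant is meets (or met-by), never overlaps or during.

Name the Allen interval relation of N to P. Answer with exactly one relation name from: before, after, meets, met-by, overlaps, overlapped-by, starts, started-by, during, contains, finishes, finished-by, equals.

N = [08:50, 14:25]; P = [19:40, 20:20].
Compare endpoints: N.start < P.start, N.start < P.end, N.end < P.start, N.end < P.end.
That pattern is 'before'.

before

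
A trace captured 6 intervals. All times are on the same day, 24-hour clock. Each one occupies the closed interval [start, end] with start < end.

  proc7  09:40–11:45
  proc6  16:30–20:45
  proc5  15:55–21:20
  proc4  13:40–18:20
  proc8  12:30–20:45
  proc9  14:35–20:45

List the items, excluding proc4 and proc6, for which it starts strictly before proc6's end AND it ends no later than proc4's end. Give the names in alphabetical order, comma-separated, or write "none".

proc7

Conditions: its start is strictly before proc6's end (X.start < 20:45) AND its end is no later than proc4's end (X.end <= 18:20).
proc5: start 15:55 < 20:45? ✓; end 21:20 <= 18:20? ✗ → no.
proc7: start 09:40 < 20:45? ✓; end 11:45 <= 18:20? ✓ → yes.
proc8: start 12:30 < 20:45? ✓; end 20:45 <= 18:20? ✗ → no.
proc9: start 14:35 < 20:45? ✓; end 20:45 <= 18:20? ✗ → no.
Result: proc7.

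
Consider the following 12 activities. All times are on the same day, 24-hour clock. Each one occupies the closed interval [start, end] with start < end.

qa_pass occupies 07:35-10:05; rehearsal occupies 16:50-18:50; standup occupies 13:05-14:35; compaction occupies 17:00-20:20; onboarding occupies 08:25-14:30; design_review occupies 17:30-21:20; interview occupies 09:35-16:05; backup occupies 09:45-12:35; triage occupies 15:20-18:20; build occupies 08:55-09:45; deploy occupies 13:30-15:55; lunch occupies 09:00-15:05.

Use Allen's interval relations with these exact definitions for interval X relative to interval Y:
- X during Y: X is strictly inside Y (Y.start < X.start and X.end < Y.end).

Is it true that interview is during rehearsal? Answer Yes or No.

No

interview = [09:35, 16:05], rehearsal = [16:50, 18:50].
Actual relation of interview to rehearsal: before.
Asked whether 'during' holds → No.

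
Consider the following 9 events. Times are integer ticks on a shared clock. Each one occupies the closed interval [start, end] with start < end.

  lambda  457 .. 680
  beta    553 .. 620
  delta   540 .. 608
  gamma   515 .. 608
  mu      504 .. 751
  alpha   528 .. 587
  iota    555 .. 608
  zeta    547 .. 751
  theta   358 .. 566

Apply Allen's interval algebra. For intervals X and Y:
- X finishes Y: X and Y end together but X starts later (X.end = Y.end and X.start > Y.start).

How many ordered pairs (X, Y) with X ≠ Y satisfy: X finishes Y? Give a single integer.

Checking all 72 ordered pairs for relation 'finishes'; matching pairs in alphabetical order:
(delta, gamma): delta finishes gamma ✓
(iota, delta): iota finishes delta ✓
(iota, gamma): iota finishes gamma ✓
(zeta, mu): zeta finishes mu ✓
Count: 4.

4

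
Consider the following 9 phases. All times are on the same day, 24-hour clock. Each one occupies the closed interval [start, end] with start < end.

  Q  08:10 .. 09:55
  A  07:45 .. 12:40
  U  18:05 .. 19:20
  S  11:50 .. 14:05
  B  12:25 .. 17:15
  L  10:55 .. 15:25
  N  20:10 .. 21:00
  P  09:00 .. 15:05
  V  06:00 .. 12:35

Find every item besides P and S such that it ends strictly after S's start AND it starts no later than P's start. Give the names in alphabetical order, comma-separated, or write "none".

A, V

Conditions: its end is strictly after S's start (X.end > 11:50) AND its start is no later than P's start (X.start <= 09:00).
A: end 12:40 > 11:50? ✓; start 07:45 <= 09:00? ✓ → yes.
B: end 17:15 > 11:50? ✓; start 12:25 <= 09:00? ✗ → no.
L: end 15:25 > 11:50? ✓; start 10:55 <= 09:00? ✗ → no.
N: end 21:00 > 11:50? ✓; start 20:10 <= 09:00? ✗ → no.
Q: end 09:55 > 11:50? ✗; start 08:10 <= 09:00? ✓ → no.
U: end 19:20 > 11:50? ✓; start 18:05 <= 09:00? ✗ → no.
V: end 12:35 > 11:50? ✓; start 06:00 <= 09:00? ✓ → yes.
Result: A, V.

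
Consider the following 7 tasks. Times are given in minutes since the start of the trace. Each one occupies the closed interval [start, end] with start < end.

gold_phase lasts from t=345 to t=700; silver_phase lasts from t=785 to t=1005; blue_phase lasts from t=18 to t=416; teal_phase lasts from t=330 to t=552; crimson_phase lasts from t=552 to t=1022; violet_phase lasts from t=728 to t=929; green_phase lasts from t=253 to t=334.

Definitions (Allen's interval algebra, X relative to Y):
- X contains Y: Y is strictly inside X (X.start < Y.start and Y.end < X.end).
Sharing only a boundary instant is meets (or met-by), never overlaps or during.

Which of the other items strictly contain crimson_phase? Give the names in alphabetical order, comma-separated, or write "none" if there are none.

Target crimson_phase = [t=552, t=1022].
blue_phase [t=18, t=416] → before → no.
gold_phase [t=345, t=700] → overlaps → no.
green_phase [t=253, t=334] → before → no.
silver_phase [t=785, t=1005] → during → no.
teal_phase [t=330, t=552] → meets → no.
violet_phase [t=728, t=929] → during → no.
Result: none.

none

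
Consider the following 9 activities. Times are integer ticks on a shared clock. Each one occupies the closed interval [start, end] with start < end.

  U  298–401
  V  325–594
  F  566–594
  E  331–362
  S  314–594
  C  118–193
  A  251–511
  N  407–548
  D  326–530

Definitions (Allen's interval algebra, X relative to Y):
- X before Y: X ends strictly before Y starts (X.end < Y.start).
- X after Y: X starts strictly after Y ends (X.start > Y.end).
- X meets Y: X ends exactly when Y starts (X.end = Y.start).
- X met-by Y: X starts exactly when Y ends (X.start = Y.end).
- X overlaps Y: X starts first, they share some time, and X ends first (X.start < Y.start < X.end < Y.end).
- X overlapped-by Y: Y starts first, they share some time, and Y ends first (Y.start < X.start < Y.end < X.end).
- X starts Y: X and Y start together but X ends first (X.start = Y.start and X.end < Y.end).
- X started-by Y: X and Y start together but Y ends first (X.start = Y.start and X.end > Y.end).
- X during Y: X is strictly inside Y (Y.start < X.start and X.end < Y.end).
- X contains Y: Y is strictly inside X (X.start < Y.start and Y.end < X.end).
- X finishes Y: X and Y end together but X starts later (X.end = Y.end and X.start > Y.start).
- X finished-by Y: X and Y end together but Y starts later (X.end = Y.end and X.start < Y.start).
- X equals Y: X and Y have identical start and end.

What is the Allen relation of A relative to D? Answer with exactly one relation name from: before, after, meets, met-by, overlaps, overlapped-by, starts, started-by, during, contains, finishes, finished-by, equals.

overlaps

A = [251, 511]; D = [326, 530].
Compare endpoints: A.start < D.start, A.start < D.end, A.end > D.start, A.end < D.end.
That pattern is 'overlaps'.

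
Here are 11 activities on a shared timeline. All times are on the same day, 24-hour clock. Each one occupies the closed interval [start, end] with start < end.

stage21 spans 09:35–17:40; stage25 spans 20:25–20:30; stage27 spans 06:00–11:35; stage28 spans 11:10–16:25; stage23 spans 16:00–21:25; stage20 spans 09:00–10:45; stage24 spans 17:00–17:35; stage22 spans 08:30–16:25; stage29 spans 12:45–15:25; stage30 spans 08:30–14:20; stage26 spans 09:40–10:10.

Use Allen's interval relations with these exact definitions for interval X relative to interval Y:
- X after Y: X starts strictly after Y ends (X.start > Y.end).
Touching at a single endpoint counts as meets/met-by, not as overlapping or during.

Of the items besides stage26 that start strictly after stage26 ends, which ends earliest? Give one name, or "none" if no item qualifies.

Target stage26 = [09:40, 10:10].
stage20 [09:00, 10:45] → contains → excluded.
stage21 [09:35, 17:40] → contains → excluded.
stage22 [08:30, 16:25] → contains → excluded.
stage23 [16:00, 21:25] → after → candidate.
stage24 [17:00, 17:35] → after → candidate.
stage25 [20:25, 20:30] → after → candidate.
stage27 [06:00, 11:35] → contains → excluded.
stage28 [11:10, 16:25] → after → candidate.
stage29 [12:45, 15:25] → after → candidate.
stage30 [08:30, 14:20] → contains → excluded.
Among candidates, earliest end is 15:25 → stage29.

stage29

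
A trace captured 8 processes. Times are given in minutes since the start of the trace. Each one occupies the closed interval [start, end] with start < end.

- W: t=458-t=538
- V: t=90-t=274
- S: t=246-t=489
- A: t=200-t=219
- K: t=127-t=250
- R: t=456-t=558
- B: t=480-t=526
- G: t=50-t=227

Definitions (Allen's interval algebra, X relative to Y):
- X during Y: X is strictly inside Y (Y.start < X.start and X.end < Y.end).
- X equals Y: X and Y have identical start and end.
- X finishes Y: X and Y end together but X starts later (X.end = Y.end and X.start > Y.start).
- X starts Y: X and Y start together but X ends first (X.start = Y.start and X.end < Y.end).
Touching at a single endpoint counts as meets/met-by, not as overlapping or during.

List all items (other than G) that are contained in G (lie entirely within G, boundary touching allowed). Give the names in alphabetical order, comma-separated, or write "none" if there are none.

A

Target G = [t=50, t=227].
A [t=200, t=219] → during → yes.
B [t=480, t=526] → after → no.
K [t=127, t=250] → overlapped-by → no.
R [t=456, t=558] → after → no.
S [t=246, t=489] → after → no.
V [t=90, t=274] → overlapped-by → no.
W [t=458, t=538] → after → no.
Result: A.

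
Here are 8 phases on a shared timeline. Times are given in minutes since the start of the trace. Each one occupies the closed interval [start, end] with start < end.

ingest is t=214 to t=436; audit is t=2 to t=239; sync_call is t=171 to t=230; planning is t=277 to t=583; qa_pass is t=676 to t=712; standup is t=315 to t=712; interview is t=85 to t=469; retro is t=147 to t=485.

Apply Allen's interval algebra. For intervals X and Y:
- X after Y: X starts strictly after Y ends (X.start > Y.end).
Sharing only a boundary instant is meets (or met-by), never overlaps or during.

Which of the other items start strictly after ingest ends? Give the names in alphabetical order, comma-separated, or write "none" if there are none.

Target ingest = [t=214, t=436].
audit [t=2, t=239] → overlaps → no.
interview [t=85, t=469] → contains → no.
planning [t=277, t=583] → overlapped-by → no.
qa_pass [t=676, t=712] → after → yes.
retro [t=147, t=485] → contains → no.
standup [t=315, t=712] → overlapped-by → no.
sync_call [t=171, t=230] → overlaps → no.
Result: qa_pass.

qa_pass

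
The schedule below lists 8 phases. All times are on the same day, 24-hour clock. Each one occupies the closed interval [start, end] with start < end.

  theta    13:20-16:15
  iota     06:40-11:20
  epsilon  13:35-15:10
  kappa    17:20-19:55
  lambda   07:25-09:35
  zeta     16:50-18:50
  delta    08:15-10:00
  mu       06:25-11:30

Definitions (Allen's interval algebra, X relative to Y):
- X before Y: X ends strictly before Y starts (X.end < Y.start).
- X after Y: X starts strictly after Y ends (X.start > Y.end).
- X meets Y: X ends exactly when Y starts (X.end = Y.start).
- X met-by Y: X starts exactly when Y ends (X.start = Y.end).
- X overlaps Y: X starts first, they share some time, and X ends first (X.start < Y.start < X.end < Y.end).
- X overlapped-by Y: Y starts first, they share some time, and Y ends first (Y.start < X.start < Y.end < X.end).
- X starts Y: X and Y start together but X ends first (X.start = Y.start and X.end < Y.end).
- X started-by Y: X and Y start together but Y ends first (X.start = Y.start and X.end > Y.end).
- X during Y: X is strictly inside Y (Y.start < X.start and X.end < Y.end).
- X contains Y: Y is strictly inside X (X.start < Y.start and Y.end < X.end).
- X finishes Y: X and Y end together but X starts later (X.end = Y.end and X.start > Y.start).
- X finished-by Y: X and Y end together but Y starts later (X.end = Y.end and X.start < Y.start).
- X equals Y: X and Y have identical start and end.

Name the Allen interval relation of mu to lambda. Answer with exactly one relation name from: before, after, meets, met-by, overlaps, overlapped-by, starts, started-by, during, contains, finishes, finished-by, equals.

contains

mu = [06:25, 11:30]; lambda = [07:25, 09:35].
Compare endpoints: mu.start < lambda.start, mu.start < lambda.end, mu.end > lambda.start, mu.end > lambda.end.
That pattern is 'contains'.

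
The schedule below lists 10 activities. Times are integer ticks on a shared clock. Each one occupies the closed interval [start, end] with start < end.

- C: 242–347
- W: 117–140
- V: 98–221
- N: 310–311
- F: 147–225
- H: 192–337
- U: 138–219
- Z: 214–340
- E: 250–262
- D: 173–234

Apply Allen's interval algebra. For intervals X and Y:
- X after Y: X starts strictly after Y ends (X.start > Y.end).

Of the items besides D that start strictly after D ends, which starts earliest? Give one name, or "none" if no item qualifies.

Target D = [173, 234].
C [242, 347] → after → candidate.
E [250, 262] → after → candidate.
F [147, 225] → overlaps → excluded.
H [192, 337] → overlapped-by → excluded.
N [310, 311] → after → candidate.
U [138, 219] → overlaps → excluded.
V [98, 221] → overlaps → excluded.
W [117, 140] → before → excluded.
Z [214, 340] → overlapped-by → excluded.
Among candidates, earliest start is 242 → C.

C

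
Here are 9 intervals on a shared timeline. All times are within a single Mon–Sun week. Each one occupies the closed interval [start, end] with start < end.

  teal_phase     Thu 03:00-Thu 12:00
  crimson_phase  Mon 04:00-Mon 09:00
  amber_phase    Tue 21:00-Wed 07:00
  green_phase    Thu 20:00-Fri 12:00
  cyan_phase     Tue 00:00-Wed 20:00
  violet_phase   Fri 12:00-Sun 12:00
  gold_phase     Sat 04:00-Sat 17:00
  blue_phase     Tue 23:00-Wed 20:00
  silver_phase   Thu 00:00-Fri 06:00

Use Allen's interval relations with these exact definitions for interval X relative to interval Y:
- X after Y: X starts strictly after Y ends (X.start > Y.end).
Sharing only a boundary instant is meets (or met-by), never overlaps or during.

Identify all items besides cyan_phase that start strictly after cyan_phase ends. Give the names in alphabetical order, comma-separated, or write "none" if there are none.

Target cyan_phase = [Tue 00:00, Wed 20:00].
amber_phase [Tue 21:00, Wed 07:00] → during → no.
blue_phase [Tue 23:00, Wed 20:00] → finishes → no.
crimson_phase [Mon 04:00, Mon 09:00] → before → no.
gold_phase [Sat 04:00, Sat 17:00] → after → yes.
green_phase [Thu 20:00, Fri 12:00] → after → yes.
silver_phase [Thu 00:00, Fri 06:00] → after → yes.
teal_phase [Thu 03:00, Thu 12:00] → after → yes.
violet_phase [Fri 12:00, Sun 12:00] → after → yes.
Result: gold_phase, green_phase, silver_phase, teal_phase, violet_phase.

gold_phase, green_phase, silver_phase, teal_phase, violet_phase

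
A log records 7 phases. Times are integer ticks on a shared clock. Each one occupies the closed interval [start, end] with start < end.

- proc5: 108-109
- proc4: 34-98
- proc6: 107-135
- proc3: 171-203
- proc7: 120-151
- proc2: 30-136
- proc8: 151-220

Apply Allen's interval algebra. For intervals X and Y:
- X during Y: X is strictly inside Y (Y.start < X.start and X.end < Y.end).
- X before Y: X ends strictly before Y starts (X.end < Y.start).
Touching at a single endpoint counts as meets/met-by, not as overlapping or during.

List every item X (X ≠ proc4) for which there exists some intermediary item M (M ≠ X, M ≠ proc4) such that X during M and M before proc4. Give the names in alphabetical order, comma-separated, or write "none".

none

Target proc4 = [34, 98].
Intermediaries M with M before proc4: none.
Union: none.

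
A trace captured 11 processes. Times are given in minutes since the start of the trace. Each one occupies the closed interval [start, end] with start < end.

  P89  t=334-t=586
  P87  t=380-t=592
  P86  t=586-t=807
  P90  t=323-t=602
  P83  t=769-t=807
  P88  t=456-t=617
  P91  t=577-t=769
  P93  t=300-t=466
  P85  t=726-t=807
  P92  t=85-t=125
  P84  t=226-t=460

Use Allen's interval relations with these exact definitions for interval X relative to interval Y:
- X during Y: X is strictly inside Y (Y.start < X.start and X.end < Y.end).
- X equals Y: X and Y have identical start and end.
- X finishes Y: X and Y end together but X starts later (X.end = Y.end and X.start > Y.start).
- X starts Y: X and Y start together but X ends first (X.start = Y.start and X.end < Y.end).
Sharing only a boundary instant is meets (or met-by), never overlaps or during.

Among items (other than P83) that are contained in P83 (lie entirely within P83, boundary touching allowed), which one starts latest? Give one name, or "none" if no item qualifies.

none

Target P83 = [t=769, t=807].
P84 [t=226, t=460] → before → excluded.
P85 [t=726, t=807] → finished-by → excluded.
P86 [t=586, t=807] → finished-by → excluded.
P87 [t=380, t=592] → before → excluded.
P88 [t=456, t=617] → before → excluded.
P89 [t=334, t=586] → before → excluded.
P90 [t=323, t=602] → before → excluded.
P91 [t=577, t=769] → meets → excluded.
P92 [t=85, t=125] → before → excluded.
P93 [t=300, t=466] → before → excluded.
No candidates → none.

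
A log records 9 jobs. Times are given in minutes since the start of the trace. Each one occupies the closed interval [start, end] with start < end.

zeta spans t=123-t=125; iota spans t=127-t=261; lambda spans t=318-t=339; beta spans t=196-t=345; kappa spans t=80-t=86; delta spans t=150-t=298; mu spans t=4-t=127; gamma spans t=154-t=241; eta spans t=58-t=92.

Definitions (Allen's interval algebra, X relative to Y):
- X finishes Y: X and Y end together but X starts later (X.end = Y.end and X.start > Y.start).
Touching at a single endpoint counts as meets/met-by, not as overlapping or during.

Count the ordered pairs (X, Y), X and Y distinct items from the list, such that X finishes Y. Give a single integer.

Checking all 72 ordered pairs for relation 'finishes'; matching pairs in alphabetical order:
No pair satisfies it.
Count: 0.

0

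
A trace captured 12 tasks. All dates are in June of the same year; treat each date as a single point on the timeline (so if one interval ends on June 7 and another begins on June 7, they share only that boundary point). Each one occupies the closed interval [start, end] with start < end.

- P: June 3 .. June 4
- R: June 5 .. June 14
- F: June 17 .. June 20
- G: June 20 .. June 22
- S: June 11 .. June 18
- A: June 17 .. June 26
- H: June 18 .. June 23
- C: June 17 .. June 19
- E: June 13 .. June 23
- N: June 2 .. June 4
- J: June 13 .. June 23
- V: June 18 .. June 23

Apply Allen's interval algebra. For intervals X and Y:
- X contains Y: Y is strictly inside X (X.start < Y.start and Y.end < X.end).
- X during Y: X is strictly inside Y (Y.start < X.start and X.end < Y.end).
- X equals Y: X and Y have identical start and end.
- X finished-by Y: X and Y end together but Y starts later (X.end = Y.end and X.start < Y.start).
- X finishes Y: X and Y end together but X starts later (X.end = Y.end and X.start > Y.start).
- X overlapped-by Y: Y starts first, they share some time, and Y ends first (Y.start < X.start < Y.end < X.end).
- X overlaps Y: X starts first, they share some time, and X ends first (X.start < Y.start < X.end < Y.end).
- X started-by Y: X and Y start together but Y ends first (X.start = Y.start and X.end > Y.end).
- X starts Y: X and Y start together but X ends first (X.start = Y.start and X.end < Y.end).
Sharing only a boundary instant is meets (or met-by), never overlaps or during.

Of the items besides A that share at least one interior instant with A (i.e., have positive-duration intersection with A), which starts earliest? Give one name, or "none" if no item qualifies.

S

Target A = [June 17, June 26].
C [June 17, June 19] → starts → candidate.
E [June 13, June 23] → overlaps → candidate.
F [June 17, June 20] → starts → candidate.
G [June 20, June 22] → during → candidate.
H [June 18, June 23] → during → candidate.
J [June 13, June 23] → overlaps → candidate.
N [June 2, June 4] → before → excluded.
P [June 3, June 4] → before → excluded.
R [June 5, June 14] → before → excluded.
S [June 11, June 18] → overlaps → candidate.
V [June 18, June 23] → during → candidate.
Among candidates, earliest start is June 11 → S.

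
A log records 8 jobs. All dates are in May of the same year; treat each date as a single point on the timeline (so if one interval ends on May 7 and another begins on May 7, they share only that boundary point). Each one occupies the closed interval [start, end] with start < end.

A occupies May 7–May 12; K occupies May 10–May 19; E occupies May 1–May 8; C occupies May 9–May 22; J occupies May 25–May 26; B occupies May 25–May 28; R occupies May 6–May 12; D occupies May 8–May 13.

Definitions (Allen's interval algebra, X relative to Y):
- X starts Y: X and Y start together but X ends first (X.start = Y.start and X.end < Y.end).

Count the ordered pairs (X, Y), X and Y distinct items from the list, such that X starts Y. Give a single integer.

Checking all 56 ordered pairs for relation 'starts'; matching pairs in alphabetical order:
(J, B): J starts B ✓
Count: 1.

1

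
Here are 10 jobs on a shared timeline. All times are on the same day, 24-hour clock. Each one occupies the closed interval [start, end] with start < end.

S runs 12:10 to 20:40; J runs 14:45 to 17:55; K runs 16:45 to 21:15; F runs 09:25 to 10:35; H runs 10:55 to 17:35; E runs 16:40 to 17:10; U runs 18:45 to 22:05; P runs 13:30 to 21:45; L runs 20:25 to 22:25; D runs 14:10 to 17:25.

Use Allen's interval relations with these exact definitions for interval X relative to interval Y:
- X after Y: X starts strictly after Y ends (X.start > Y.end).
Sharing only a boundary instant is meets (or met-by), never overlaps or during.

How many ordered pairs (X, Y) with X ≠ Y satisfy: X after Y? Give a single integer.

17

Checking all 90 ordered pairs for relation 'after'; matching pairs in alphabetical order:
(D, F): D after F ✓
(E, F): E after F ✓
(H, F): H after F ✓
(J, F): J after F ✓
(K, F): K after F ✓
(L, D): L after D ✓
(L, E): L after E ✓
(L, F): L after F ✓
(L, H): L after H ✓
(L, J): L after J ✓
(P, F): P after F ✓
(S, F): S after F ✓
(U, D): U after D ✓
(U, E): U after E ✓
(U, F): U after F ✓
(U, H): U after H ✓
(U, J): U after J ✓
Count: 17.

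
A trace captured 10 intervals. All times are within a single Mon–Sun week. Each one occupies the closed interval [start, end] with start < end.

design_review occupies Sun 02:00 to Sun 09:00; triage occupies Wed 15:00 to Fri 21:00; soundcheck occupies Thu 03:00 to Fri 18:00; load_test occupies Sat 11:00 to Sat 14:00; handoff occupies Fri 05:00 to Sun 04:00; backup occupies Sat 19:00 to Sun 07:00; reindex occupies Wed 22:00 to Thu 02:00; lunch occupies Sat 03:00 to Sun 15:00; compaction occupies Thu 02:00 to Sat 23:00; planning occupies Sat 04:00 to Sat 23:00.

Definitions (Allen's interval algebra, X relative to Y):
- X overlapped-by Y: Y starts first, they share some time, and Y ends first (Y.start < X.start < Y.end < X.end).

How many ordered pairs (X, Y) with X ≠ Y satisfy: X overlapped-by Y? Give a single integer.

11

Checking all 90 ordered pairs for relation 'overlapped-by'; matching pairs in alphabetical order:
(backup, compaction): backup overlapped-by compaction ✓
(backup, handoff): backup overlapped-by handoff ✓
(backup, planning): backup overlapped-by planning ✓
(compaction, triage): compaction overlapped-by triage ✓
(design_review, backup): design_review overlapped-by backup ✓
(design_review, handoff): design_review overlapped-by handoff ✓
(handoff, compaction): handoff overlapped-by compaction ✓
(handoff, soundcheck): handoff overlapped-by soundcheck ✓
(handoff, triage): handoff overlapped-by triage ✓
(lunch, compaction): lunch overlapped-by compaction ✓
(lunch, handoff): lunch overlapped-by handoff ✓
Count: 11.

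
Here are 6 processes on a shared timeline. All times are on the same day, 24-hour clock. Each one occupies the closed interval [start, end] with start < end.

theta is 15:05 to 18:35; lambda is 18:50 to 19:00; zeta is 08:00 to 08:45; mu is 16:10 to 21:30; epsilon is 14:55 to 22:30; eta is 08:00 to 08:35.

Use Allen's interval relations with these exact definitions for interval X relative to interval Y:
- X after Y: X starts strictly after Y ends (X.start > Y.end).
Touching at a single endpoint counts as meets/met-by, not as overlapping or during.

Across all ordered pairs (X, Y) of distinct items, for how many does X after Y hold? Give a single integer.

9

Checking all 30 ordered pairs for relation 'after'; matching pairs in alphabetical order:
(epsilon, eta): epsilon after eta ✓
(epsilon, zeta): epsilon after zeta ✓
(lambda, eta): lambda after eta ✓
(lambda, theta): lambda after theta ✓
(lambda, zeta): lambda after zeta ✓
(mu, eta): mu after eta ✓
(mu, zeta): mu after zeta ✓
(theta, eta): theta after eta ✓
(theta, zeta): theta after zeta ✓
Count: 9.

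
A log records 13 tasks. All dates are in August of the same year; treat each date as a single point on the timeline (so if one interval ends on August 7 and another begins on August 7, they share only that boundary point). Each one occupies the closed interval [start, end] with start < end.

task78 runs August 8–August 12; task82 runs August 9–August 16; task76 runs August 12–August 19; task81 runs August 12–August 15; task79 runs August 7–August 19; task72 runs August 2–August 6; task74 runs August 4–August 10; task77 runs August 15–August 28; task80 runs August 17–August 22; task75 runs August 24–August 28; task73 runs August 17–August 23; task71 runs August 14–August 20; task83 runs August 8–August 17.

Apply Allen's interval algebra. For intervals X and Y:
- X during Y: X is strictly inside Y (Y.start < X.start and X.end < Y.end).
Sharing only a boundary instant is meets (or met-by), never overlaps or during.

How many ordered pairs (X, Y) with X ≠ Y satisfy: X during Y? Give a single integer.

9

Checking all 156 ordered pairs for relation 'during'; matching pairs in alphabetical order:
(task73, task77): task73 during task77 ✓
(task78, task79): task78 during task79 ✓
(task80, task77): task80 during task77 ✓
(task81, task79): task81 during task79 ✓
(task81, task82): task81 during task82 ✓
(task81, task83): task81 during task83 ✓
(task82, task79): task82 during task79 ✓
(task82, task83): task82 during task83 ✓
(task83, task79): task83 during task79 ✓
Count: 9.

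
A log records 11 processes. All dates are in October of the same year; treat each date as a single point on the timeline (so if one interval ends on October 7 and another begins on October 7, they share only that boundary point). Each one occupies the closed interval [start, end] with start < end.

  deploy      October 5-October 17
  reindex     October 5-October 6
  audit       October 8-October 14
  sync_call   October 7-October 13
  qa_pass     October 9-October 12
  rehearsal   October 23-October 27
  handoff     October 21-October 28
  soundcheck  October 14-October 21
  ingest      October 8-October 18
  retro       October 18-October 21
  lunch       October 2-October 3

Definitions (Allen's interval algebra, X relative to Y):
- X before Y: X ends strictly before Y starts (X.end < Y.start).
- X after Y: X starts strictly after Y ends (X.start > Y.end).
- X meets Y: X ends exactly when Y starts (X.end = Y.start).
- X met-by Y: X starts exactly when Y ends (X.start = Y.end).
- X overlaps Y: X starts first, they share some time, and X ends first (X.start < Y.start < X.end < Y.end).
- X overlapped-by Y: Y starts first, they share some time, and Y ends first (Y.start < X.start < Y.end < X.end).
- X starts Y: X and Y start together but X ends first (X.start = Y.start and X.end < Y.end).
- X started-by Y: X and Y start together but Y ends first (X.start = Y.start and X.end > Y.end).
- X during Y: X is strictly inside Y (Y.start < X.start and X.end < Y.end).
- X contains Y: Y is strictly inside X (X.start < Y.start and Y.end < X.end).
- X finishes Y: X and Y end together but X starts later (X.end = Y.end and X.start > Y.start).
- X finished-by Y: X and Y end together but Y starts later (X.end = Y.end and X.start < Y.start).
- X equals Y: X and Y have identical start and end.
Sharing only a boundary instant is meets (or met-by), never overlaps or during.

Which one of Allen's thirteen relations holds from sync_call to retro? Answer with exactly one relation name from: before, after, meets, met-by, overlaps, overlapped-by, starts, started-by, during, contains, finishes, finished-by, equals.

before

sync_call = [October 7, October 13]; retro = [October 18, October 21].
Compare endpoints: sync_call.start < retro.start, sync_call.start < retro.end, sync_call.end < retro.start, sync_call.end < retro.end.
That pattern is 'before'.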